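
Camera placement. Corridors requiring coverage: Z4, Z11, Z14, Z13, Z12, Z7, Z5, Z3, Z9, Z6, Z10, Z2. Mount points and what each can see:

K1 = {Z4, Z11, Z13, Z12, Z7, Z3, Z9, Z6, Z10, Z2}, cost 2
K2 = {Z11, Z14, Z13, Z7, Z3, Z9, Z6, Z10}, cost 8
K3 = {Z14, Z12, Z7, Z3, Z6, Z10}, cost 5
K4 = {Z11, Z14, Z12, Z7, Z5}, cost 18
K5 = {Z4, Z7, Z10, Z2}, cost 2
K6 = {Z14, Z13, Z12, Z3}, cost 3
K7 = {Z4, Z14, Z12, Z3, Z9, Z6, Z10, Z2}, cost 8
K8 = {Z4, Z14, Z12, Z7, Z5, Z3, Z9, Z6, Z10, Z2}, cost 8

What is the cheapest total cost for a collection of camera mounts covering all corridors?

10

K1, K8 cover every corridor at cost 2 + 8 = 10.
Any cover uses at least 2 camera mounts; among all covering selections none totals below 10.
Greedy by coverage-per-cost would pick K1, K6, K8 for 13 — worse than the optimum 10.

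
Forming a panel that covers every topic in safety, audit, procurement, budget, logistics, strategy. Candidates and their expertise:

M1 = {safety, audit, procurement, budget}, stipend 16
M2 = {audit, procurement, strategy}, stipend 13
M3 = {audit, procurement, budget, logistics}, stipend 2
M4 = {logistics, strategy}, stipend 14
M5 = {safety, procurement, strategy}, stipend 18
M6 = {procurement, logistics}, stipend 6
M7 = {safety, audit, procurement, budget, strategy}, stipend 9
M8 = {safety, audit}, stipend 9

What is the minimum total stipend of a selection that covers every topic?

M3, M7 cover every topic at stipend 2 + 9 = 11.
Any cover uses at least 2 members; among all covering selections none totals below 11.

11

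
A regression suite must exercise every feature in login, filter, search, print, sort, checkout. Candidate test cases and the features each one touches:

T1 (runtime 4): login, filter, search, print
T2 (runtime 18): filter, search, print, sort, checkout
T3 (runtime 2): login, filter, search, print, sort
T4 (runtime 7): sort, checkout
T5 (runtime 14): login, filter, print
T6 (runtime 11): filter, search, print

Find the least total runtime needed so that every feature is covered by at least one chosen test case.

9

T3, T4 cover every feature at runtime 2 + 7 = 9.
Any cover uses at least 2 test cases; among all covering selections none totals below 9.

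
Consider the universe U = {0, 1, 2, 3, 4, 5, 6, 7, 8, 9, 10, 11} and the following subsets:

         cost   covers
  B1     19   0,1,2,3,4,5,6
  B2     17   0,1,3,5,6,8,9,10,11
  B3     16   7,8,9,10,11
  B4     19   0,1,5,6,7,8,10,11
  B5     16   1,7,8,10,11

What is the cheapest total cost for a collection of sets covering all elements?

B1, B3 cover every element at cost 19 + 16 = 35.
Any cover uses at least 2 sets; among all covering selections none totals below 35.
Greedy by coverage-per-cost would pick B2, B1, B3 for 52 — worse than the optimum 35.

35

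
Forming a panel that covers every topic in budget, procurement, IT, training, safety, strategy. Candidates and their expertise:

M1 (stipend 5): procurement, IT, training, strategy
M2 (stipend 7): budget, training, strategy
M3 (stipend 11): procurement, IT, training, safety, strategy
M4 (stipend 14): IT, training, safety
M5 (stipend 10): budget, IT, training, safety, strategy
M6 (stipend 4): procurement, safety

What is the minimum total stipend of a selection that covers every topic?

14

M5, M6 cover every topic at stipend 10 + 4 = 14.
Any cover uses at least 2 members; among all covering selections none totals below 14.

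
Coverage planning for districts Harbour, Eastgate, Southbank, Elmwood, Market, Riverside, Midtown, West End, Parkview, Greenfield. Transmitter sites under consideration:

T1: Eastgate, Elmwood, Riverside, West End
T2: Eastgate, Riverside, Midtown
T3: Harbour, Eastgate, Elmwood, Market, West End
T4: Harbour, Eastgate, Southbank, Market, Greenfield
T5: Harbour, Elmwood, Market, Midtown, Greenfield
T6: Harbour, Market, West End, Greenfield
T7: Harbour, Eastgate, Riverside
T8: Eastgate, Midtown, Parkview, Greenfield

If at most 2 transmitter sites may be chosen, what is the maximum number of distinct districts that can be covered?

8

Choosing T1, T4 covers {Harbour, Eastgate, Southbank, Elmwood, Market, Riverside, West End, Greenfield} — 8 districts.
No choice of 2 transmitter sites does better; here Midtown, Parkview are left uncovered.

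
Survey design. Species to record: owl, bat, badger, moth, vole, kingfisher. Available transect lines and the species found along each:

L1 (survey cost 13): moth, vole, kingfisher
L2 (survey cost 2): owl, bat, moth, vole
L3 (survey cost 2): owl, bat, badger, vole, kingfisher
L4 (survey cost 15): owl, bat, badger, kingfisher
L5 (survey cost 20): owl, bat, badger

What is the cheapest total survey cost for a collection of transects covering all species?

4

L2, L3 cover every species at survey cost 2 + 2 = 4.
Any cover uses at least 2 transects; among all covering selections none totals below 4.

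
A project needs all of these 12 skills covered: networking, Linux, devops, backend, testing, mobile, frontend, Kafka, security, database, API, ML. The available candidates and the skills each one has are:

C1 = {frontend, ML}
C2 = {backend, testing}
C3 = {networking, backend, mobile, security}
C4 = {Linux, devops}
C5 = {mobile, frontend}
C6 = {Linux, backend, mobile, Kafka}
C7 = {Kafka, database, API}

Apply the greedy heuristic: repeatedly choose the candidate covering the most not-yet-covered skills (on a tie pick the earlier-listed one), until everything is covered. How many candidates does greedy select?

5

Pick 1: C3 covers 4 new skills (networking, backend, mobile, security).
Pick 2: C7 covers 3 new skills (Kafka, database, API).
Pick 3: C1 covers 2 new skills (frontend, ML).
Pick 4: C4 covers 2 new skills (Linux, devops).
Pick 5: C2 covers 1 new skills (testing).
Greedy uses 5 candidates.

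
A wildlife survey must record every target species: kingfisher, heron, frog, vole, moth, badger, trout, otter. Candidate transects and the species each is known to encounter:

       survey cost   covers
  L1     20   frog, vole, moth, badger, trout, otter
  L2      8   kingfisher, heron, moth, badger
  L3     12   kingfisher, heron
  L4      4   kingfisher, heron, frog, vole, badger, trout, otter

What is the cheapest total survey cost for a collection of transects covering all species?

L2, L4 cover every species at survey cost 8 + 4 = 12.
Any cover uses at least 2 transects; among all covering selections none totals below 12.

12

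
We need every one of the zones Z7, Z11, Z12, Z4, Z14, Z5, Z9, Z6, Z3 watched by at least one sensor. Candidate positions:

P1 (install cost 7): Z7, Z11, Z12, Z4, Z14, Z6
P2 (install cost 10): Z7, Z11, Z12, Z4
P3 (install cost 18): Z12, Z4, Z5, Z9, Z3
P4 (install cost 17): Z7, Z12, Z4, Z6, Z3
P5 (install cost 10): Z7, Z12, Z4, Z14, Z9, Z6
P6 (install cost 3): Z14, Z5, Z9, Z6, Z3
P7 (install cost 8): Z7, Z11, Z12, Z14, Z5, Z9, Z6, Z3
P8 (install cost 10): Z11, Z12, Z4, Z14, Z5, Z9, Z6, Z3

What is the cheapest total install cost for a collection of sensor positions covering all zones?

P1, P6 cover every zone at install cost 7 + 3 = 10.
Any cover uses at least 2 sensor positions; among all covering selections none totals below 10.

10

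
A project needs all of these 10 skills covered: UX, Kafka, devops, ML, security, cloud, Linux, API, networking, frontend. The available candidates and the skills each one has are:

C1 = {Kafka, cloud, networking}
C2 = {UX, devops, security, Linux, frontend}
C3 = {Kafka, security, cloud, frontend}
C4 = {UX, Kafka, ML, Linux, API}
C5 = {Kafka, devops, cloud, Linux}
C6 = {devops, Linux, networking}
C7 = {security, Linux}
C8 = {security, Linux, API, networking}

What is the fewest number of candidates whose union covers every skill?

3

C1, C2, C4 together cover {UX, Kafka, devops, ML, security, cloud, Linux, API, networking, frontend} — every skill.
No 2 of the 8 candidates cover everything (all 28 pairs fall short), so 3 is minimum.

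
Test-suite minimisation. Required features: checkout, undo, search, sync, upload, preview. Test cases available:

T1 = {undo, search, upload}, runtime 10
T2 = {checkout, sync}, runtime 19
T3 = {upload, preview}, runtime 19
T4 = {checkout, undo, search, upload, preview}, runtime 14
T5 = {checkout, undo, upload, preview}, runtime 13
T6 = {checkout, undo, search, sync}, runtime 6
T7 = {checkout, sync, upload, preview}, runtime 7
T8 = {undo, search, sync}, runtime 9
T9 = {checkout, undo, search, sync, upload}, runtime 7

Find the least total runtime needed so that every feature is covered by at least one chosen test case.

13

T6, T7 cover every feature at runtime 6 + 7 = 13.
Any cover uses at least 2 test cases; among all covering selections none totals below 13.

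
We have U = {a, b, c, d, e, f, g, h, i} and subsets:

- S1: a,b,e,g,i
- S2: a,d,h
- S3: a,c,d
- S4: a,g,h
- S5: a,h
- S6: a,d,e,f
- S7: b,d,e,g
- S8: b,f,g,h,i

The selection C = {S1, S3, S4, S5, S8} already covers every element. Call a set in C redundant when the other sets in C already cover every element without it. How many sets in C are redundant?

2

Drop S1: e uncovered — not redundant.
Drop S3: c, d uncovered — not redundant.
Drop S4: the rest still cover every element — redundant.
Drop S5: the rest still cover every element — redundant.
Drop S8: f uncovered — not redundant.
2 redundant: S4, S5.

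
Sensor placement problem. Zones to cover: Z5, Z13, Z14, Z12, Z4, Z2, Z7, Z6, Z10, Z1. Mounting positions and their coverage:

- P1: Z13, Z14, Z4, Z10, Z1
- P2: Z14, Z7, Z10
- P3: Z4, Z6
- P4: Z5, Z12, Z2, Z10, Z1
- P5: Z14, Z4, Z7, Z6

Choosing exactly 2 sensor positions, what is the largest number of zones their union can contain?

9

Choosing P4, P5 covers {Z5, Z14, Z12, Z4, Z2, Z7, Z6, Z10, Z1} — 9 zones.
No choice of 2 sensor positions does better; here Z13 is left uncovered.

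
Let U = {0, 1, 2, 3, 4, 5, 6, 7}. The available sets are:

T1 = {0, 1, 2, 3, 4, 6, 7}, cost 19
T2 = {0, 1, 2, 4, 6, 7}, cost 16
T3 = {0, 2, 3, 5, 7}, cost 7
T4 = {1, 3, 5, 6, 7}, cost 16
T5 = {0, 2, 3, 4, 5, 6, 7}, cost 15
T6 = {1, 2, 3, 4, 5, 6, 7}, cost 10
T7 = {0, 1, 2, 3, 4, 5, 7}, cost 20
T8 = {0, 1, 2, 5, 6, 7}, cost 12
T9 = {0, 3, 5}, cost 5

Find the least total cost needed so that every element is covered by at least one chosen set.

T6, T9 cover every element at cost 10 + 5 = 15.
Any cover uses at least 2 sets; among all covering selections none totals below 15.
Greedy by coverage-per-cost would pick T3, T6 for 17 — worse than the optimum 15.

15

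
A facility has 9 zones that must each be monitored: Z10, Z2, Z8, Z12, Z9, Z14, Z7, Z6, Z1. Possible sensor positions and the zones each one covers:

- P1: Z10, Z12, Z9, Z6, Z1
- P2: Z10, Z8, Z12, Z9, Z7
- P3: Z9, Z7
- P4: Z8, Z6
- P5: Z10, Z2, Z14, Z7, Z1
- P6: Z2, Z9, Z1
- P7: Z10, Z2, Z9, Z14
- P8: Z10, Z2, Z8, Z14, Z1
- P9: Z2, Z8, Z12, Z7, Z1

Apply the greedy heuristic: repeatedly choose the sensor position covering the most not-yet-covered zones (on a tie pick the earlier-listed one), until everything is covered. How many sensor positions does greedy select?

3

Pick 1: P1 covers 5 new zones (Z10, Z12, Z9, Z6, Z1).
Pick 2: P5 covers 3 new zones (Z2, Z14, Z7).
Pick 3: P2 covers 1 new zones (Z8).
Greedy uses 3 sensor positions.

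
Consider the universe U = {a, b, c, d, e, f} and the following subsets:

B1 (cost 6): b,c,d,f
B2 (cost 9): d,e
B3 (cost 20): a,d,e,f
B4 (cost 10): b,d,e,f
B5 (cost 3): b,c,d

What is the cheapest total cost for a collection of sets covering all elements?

B3, B5 cover every element at cost 20 + 3 = 23.
Any cover uses at least 2 sets; among all covering selections none totals below 23.
Greedy by coverage-per-cost would pick B5, B4, B3 for 33 — worse than the optimum 23.

23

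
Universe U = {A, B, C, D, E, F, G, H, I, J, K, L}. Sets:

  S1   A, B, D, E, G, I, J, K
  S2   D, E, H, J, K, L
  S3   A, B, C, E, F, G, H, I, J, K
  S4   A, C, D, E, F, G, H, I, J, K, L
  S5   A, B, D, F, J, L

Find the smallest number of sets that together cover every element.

2

S1, S4 together cover {A, B, C, D, E, F, G, H, I, J, K, L} — every element.
No single set contains all 12 elements, so 2 is optimal.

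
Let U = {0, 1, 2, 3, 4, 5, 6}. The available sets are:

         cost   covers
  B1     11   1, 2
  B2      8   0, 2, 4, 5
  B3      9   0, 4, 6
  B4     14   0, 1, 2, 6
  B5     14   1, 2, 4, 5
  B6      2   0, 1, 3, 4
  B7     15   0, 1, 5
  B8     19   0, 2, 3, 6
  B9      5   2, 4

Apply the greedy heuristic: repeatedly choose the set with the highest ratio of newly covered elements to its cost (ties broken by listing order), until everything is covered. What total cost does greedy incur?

19

Pick 1: B6 adds 4 new (0, 1, 3, 4) at cost 2 (ratio 4/2).
Pick 2: B2 adds 2 new (2, 5) at cost 8 (ratio 2/8).
Pick 3: B3 adds 1 new (6) at cost 9 (ratio 1/9).
Greedy total cost: 2 + 8 + 9 = 19.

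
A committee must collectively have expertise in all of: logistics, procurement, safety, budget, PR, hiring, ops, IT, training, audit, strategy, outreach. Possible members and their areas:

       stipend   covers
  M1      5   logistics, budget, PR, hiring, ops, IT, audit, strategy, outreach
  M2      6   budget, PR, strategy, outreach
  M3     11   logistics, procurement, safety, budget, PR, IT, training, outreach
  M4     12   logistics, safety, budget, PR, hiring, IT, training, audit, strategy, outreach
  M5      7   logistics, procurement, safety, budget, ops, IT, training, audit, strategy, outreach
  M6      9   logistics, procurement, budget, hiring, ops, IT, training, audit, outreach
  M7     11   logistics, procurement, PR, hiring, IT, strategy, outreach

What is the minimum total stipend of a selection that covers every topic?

M1, M5 cover every topic at stipend 5 + 7 = 12.
Any cover uses at least 2 members; among all covering selections none totals below 12.

12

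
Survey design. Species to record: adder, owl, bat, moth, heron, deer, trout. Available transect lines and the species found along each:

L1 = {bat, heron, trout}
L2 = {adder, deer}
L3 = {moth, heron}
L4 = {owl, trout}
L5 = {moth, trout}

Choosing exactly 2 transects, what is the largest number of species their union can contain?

Choosing L1, L2 covers {adder, bat, heron, deer, trout} — 5 species.
No choice of 2 transects does better; here owl, moth are left uncovered.

5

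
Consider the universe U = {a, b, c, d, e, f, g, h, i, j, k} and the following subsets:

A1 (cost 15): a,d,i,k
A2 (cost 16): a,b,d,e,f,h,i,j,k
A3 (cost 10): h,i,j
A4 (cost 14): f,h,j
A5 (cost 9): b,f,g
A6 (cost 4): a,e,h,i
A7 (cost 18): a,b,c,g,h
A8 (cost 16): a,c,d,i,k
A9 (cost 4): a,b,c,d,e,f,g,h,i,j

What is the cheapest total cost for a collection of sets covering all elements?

19

A1, A9 cover every element at cost 15 + 4 = 19.
Any cover uses at least 2 sets; among all covering selections none totals below 19.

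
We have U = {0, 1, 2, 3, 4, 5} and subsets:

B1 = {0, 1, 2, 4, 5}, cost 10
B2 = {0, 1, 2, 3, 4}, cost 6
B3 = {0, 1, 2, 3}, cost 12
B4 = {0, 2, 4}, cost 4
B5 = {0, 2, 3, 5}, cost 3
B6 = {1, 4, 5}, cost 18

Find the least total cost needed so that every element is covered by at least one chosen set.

B2, B5 cover every element at cost 6 + 3 = 9.
Any cover uses at least 2 sets; among all covering selections none totals below 9.

9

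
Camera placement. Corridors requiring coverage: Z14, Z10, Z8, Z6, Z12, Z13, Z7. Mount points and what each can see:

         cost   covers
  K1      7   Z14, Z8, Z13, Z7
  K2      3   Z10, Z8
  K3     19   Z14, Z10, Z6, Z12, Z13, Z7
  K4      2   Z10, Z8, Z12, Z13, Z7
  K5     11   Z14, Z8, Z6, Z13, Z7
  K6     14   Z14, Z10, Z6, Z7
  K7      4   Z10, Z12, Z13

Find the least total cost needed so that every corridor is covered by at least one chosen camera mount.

13

K4, K5 cover every corridor at cost 2 + 11 = 13.
Any cover uses at least 2 camera mounts; among all covering selections none totals below 13.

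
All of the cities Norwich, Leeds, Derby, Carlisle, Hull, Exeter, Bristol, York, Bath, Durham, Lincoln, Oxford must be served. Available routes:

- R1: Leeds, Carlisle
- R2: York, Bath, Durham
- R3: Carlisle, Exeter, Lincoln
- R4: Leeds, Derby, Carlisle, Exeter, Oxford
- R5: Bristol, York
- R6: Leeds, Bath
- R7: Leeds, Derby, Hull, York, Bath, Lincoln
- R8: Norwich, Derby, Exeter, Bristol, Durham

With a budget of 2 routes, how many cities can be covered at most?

Choosing R7, R8 covers {Norwich, Leeds, Derby, Hull, Exeter, Bristol, York, Bath, Durham, Lincoln} — 10 cities.
No choice of 2 routes does better; here Carlisle, Oxford are left uncovered.

10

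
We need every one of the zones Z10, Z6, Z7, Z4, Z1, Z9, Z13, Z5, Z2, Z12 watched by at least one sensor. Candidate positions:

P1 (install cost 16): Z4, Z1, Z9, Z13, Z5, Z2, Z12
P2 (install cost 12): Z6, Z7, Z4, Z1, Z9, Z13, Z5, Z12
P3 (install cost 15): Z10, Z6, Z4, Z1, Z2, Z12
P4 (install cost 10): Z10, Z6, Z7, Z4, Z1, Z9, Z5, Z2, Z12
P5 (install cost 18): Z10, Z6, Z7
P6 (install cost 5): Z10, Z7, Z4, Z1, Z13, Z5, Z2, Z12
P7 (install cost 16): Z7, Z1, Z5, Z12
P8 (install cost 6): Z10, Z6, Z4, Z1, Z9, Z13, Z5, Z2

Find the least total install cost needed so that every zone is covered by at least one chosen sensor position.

P6, P8 cover every zone at install cost 5 + 6 = 11.
Any cover uses at least 2 sensor positions; among all covering selections none totals below 11.

11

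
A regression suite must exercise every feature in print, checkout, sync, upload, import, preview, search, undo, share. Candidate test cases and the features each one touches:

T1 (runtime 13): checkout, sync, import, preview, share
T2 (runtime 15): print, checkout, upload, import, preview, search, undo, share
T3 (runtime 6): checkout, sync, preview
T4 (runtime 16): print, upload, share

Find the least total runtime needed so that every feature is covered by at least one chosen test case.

T2, T3 cover every feature at runtime 15 + 6 = 21.
Any cover uses at least 2 test cases; among all covering selections none totals below 21.

21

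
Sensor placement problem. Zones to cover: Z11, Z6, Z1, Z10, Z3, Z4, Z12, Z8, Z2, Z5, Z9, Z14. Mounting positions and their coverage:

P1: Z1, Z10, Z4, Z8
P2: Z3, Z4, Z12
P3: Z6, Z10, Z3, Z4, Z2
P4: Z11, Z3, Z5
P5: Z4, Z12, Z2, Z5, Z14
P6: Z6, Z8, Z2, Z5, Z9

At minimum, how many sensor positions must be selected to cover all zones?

P1, P4, P5, P6 together cover {Z11, Z6, Z1, Z10, Z3, Z4, Z12, Z8, Z2, Z5, Z9, Z14} — every zone.
No 3 of the 6 sensor positions cover everything (all 20 triples fall short), so 4 is minimum.
Greedy (largest uncovered first) would take P3, P5, P1, P4, P6 — 5 sensor positions — but 4 suffice.

4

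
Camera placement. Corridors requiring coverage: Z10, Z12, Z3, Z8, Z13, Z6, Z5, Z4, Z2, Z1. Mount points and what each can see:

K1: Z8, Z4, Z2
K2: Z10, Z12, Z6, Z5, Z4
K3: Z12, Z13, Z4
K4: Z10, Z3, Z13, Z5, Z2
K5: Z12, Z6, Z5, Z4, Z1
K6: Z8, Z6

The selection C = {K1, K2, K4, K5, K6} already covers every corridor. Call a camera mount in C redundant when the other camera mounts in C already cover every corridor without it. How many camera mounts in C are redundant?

Drop K1: the rest still cover every corridor — redundant.
Drop K2: the rest still cover every corridor — redundant.
Drop K4: Z3, Z13 uncovered — not redundant.
Drop K5: Z1 uncovered — not redundant.
Drop K6: the rest still cover every corridor — redundant.
3 redundant: K1, K2, K6.

3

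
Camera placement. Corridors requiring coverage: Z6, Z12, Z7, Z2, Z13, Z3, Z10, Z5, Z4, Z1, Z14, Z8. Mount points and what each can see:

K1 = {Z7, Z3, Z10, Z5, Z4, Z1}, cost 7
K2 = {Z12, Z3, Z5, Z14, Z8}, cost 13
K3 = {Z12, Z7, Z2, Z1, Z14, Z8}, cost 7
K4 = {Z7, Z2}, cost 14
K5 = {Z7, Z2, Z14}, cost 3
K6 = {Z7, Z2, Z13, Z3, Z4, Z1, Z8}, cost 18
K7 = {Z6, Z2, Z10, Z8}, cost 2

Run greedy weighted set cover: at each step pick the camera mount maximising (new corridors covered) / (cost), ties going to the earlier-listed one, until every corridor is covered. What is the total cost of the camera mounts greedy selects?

37

Pick 1: K7 adds 4 new (Z6, Z2, Z10, Z8) at cost 2 (ratio 4/2).
Pick 2: K1 adds 5 new (Z7, Z3, Z5, Z4, Z1) at cost 7 (ratio 5/7).
Pick 3: K5 adds 1 new (Z14) at cost 3 (ratio 1/3).
Pick 4: K3 adds 1 new (Z12) at cost 7 (ratio 1/7).
Pick 5: K6 adds 1 new (Z13) at cost 18 (ratio 1/18).
Greedy total cost: 2 + 7 + 3 + 7 + 18 = 37. (The true optimum is 33, so greedy overshoots here.)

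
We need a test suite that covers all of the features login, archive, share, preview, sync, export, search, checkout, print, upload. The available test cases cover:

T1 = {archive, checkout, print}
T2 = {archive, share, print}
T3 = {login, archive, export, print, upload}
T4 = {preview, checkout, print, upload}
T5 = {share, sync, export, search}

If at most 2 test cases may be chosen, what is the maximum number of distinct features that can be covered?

Choosing T3, T5 covers {login, archive, share, sync, export, search, print, upload} — 8 features.
No choice of 2 test cases does better; here preview, checkout are left uncovered.

8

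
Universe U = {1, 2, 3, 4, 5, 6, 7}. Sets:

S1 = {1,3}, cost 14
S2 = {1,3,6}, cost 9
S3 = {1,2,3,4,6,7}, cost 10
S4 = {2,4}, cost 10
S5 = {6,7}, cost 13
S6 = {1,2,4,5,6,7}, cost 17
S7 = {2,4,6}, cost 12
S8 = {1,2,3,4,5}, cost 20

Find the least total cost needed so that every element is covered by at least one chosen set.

S2, S6 cover every element at cost 9 + 17 = 26.
Any cover uses at least 2 sets; among all covering selections none totals below 26.
Greedy by coverage-per-cost would pick S3, S6 for 27 — worse than the optimum 26.

26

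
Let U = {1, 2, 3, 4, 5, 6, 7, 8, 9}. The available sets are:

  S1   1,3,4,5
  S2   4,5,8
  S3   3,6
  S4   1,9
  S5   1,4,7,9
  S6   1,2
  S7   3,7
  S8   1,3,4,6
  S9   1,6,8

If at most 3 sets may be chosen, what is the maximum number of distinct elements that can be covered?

8

Choosing S1, S5, S9 covers {1, 3, 4, 5, 6, 7, 8, 9} — 8 elements.
No choice of 3 sets does better; here 2 is left uncovered.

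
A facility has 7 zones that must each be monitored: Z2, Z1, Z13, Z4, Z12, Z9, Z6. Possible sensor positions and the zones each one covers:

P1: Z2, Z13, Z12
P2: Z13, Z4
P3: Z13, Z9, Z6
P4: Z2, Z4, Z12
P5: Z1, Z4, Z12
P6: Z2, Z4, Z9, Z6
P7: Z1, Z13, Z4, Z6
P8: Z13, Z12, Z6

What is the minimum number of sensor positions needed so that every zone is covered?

3

P1, P3, P5 together cover {Z2, Z1, Z13, Z4, Z12, Z9, Z6} — every zone.
No 2 of the 8 sensor positions cover everything (all 28 pairs fall short), so 3 is minimum.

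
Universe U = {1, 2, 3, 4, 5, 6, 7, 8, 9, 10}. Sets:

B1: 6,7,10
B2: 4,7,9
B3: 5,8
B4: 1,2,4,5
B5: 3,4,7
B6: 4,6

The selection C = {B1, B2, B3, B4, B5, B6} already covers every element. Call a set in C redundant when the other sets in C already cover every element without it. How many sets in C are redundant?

1

Drop B1: 10 uncovered — not redundant.
Drop B2: 9 uncovered — not redundant.
Drop B3: 8 uncovered — not redundant.
Drop B4: 1, 2 uncovered — not redundant.
Drop B5: 3 uncovered — not redundant.
Drop B6: the rest still cover every element — redundant.
1 redundant: B6.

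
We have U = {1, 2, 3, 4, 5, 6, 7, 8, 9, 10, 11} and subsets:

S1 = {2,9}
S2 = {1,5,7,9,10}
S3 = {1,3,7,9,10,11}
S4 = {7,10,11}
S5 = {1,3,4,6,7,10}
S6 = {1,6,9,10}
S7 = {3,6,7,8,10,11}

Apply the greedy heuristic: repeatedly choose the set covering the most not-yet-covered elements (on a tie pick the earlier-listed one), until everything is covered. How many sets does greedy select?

5

Pick 1: S3 covers 6 new elements (1, 3, 7, 9, 10, 11).
Pick 2: S5 covers 2 new elements (4, 6).
Pick 3: S1 covers 1 new elements (2).
Pick 4: S2 covers 1 new elements (5).
Pick 5: S7 covers 1 new elements (8).
Greedy uses 5 sets. (The true minimum is 4.)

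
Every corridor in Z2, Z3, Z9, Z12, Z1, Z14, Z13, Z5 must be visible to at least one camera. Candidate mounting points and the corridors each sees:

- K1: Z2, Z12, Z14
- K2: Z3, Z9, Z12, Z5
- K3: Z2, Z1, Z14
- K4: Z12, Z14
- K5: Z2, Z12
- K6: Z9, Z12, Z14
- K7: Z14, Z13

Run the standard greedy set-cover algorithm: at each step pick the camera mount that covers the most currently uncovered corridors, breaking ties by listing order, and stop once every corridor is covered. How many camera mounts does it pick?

3

Pick 1: K2 covers 4 new corridors (Z3, Z9, Z12, Z5).
Pick 2: K3 covers 3 new corridors (Z2, Z1, Z14).
Pick 3: K7 covers 1 new corridors (Z13).
Greedy uses 3 camera mounts.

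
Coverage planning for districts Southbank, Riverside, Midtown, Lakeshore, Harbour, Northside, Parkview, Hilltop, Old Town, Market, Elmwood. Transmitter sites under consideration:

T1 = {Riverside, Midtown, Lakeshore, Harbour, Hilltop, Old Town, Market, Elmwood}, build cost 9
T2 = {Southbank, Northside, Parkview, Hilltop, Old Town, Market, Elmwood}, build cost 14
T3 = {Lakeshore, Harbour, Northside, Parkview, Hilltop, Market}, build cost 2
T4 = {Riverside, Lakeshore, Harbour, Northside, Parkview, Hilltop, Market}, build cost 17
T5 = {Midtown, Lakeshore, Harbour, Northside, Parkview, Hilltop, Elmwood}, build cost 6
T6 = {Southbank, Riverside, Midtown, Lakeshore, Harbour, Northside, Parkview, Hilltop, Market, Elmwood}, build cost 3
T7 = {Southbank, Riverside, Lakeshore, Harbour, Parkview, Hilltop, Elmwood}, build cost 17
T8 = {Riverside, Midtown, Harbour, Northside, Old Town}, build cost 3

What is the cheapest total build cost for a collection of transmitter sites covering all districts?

6

T6, T8 cover every district at build cost 3 + 3 = 6.
Any cover uses at least 2 transmitter sites; among all covering selections none totals below 6.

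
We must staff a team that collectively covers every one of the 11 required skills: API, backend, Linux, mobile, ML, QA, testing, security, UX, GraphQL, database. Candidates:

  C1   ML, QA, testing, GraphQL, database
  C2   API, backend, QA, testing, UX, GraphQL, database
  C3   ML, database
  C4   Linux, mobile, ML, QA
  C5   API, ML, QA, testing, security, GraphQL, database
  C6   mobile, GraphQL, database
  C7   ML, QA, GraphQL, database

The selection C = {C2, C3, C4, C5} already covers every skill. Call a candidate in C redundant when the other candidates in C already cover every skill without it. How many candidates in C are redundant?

Drop C2: backend, UX uncovered — not redundant.
Drop C3: the rest still cover every skill — redundant.
Drop C4: Linux, mobile uncovered — not redundant.
Drop C5: security uncovered — not redundant.
1 redundant: C3.

1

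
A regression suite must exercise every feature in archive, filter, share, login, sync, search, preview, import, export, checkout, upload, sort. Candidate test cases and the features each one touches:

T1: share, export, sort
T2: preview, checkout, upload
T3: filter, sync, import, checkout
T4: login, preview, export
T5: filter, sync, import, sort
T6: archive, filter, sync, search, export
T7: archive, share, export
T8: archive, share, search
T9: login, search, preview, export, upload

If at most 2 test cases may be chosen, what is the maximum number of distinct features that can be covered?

Choosing T3, T9 covers {filter, login, sync, search, preview, import, export, checkout, upload} — 9 features.
No choice of 2 test cases does better; here archive, share, sort are left uncovered.

9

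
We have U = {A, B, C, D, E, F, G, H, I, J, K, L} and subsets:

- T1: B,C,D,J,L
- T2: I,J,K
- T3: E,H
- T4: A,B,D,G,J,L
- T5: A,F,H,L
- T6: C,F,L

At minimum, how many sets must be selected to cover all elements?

4

T2, T3, T4, T6 together cover {A, B, C, D, E, F, G, H, I, J, K, L} — every element.
No 3 of the 6 sets cover everything (all 20 triples fall short), so 4 is minimum.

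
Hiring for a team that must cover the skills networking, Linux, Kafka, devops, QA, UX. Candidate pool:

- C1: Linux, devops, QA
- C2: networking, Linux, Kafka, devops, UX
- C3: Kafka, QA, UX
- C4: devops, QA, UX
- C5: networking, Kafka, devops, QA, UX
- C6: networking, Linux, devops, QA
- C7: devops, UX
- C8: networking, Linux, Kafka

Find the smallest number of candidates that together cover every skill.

C1, C2 together cover {networking, Linux, Kafka, devops, QA, UX} — every skill.
No single candidate contains all 6 skills, so 2 is optimal.

2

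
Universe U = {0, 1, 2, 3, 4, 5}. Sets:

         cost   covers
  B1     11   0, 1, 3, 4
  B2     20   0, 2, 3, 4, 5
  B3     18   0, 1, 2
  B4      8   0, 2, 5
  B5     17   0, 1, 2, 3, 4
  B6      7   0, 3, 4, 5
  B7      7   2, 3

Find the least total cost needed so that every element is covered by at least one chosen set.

19

B1, B4 cover every element at cost 11 + 8 = 19.
Any cover uses at least 2 sets; among all covering selections none totals below 19.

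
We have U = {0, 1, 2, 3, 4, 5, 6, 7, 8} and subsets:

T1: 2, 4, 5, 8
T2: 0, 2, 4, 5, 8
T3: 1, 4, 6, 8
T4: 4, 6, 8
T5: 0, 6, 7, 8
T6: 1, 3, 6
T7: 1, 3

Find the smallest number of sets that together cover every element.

T1, T5, T6 together cover {0, 1, 2, 3, 4, 5, 6, 7, 8} — every element.
No 2 of the 7 sets cover everything (all 21 pairs fall short), so 3 is minimum.

3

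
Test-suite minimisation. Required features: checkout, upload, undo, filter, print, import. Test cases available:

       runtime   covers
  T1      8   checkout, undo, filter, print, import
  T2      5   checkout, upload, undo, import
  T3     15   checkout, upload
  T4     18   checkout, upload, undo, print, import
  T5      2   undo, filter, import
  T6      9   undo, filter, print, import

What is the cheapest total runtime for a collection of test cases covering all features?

T1, T2 cover every feature at runtime 8 + 5 = 13.
Any cover uses at least 2 test cases; among all covering selections none totals below 13.
Greedy by coverage-per-runtime would pick T5, T2, T1 for 15 — worse than the optimum 13.

13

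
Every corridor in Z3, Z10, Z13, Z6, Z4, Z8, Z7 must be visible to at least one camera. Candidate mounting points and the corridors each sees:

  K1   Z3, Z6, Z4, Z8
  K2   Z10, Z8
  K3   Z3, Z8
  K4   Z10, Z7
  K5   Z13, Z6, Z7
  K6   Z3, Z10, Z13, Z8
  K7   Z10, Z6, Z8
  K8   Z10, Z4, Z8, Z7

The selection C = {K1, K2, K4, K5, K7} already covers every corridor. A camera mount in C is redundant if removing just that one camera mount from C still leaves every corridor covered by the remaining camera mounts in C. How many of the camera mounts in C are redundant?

Drop K1: Z3, Z4 uncovered — not redundant.
Drop K2: the rest still cover every corridor — redundant.
Drop K4: the rest still cover every corridor — redundant.
Drop K5: Z13 uncovered — not redundant.
Drop K7: the rest still cover every corridor — redundant.
3 redundant: K2, K4, K7.

3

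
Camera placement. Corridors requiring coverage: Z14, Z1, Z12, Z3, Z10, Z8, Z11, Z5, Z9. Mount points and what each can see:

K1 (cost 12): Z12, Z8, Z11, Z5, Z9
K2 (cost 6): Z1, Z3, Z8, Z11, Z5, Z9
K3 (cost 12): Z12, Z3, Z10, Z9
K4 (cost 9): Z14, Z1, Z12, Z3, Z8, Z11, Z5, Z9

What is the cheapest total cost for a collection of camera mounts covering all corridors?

K3, K4 cover every corridor at cost 12 + 9 = 21.
Any cover uses at least 2 camera mounts; among all covering selections none totals below 21.

21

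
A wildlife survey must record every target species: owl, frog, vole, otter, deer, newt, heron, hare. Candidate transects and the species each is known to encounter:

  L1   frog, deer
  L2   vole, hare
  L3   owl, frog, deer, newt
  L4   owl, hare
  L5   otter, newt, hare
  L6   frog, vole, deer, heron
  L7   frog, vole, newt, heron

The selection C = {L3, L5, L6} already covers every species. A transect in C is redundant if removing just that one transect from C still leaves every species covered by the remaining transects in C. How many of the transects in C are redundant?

0

Drop L3: owl uncovered — not redundant.
Drop L5: otter, hare uncovered — not redundant.
Drop L6: vole, heron uncovered — not redundant.
None of the transects in C is redundant.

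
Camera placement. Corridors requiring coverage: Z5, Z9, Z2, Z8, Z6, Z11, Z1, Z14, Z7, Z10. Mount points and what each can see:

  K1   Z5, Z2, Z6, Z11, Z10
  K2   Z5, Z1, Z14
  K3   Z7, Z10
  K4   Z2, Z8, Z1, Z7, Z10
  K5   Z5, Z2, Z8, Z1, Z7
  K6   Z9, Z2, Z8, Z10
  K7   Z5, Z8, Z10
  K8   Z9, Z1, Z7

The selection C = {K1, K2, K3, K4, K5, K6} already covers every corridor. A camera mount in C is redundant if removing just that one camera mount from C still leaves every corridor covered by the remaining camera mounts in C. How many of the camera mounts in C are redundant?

3

Drop K1: Z6, Z11 uncovered — not redundant.
Drop K2: Z14 uncovered — not redundant.
Drop K3: the rest still cover every corridor — redundant.
Drop K4: the rest still cover every corridor — redundant.
Drop K5: the rest still cover every corridor — redundant.
Drop K6: Z9 uncovered — not redundant.
3 redundant: K3, K4, K5.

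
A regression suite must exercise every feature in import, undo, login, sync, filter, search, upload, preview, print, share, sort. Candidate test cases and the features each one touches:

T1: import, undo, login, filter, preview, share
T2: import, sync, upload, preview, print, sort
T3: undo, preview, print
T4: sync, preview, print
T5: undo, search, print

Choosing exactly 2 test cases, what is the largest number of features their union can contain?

Choosing T1, T2 covers {import, undo, login, sync, filter, upload, preview, print, share, sort} — 10 features.
No choice of 2 test cases does better; here search is left uncovered.

10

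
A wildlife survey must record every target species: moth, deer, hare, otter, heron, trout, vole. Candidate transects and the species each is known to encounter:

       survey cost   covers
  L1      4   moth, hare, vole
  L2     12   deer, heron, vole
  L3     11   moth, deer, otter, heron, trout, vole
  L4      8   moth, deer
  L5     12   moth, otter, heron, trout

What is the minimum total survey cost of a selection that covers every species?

15

L1, L3 cover every species at survey cost 4 + 11 = 15.
Any cover uses at least 2 transects; among all covering selections none totals below 15.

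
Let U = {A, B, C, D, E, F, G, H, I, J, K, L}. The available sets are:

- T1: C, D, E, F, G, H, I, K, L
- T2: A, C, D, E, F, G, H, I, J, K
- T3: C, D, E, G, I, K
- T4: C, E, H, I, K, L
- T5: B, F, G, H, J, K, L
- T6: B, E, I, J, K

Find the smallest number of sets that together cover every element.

T2, T5 together cover {A, B, C, D, E, F, G, H, I, J, K, L} — every element.
No single set contains all 12 elements, so 2 is optimal.

2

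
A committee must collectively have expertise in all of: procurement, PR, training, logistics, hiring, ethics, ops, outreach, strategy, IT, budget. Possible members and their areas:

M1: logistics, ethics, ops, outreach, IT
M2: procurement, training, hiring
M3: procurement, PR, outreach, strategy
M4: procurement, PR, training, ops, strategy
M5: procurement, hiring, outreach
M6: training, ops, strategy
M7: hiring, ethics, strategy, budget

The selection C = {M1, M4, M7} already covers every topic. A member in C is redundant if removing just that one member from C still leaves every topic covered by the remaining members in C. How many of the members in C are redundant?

Drop M1: logistics, outreach, IT uncovered — not redundant.
Drop M4: procurement, PR, training uncovered — not redundant.
Drop M7: hiring, budget uncovered — not redundant.
None of the members in C is redundant.

0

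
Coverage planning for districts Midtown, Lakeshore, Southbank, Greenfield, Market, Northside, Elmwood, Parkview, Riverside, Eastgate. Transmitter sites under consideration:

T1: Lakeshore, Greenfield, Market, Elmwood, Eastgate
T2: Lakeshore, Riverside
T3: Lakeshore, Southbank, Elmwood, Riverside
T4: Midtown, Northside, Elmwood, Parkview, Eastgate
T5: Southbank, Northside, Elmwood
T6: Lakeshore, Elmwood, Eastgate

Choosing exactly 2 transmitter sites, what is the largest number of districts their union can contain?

8

Choosing T1, T4 covers {Midtown, Lakeshore, Greenfield, Market, Northside, Elmwood, Parkview, Eastgate} — 8 districts.
No choice of 2 transmitter sites does better; here Southbank, Riverside are left uncovered.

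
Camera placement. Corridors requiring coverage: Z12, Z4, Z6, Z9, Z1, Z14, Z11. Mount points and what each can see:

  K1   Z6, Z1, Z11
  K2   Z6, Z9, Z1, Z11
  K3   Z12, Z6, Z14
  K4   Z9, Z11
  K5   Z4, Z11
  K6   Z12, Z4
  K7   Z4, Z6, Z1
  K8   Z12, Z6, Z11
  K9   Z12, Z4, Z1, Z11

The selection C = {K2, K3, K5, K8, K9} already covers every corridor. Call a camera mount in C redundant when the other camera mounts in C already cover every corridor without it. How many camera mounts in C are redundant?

Drop K2: Z9 uncovered — not redundant.
Drop K3: Z14 uncovered — not redundant.
Drop K5: the rest still cover every corridor — redundant.
Drop K8: the rest still cover every corridor — redundant.
Drop K9: the rest still cover every corridor — redundant.
3 redundant: K5, K8, K9.

3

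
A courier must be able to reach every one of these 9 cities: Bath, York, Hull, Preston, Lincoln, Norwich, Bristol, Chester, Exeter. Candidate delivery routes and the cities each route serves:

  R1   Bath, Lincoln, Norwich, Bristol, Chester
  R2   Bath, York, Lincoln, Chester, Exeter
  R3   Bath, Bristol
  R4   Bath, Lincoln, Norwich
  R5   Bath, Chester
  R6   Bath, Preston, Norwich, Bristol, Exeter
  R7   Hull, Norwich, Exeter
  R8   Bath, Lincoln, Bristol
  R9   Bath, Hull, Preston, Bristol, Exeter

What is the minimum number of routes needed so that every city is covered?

R1, R2, R9 together cover {Bath, York, Hull, Preston, Lincoln, Norwich, Bristol, Chester, Exeter} — every city.
No 2 of the 9 routes cover everything (all 36 pairs fall short), so 3 is minimum.

3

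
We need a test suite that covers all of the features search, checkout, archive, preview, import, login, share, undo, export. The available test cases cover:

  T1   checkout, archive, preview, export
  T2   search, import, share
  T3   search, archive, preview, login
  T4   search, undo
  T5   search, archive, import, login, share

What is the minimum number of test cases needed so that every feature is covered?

3

T1, T4, T5 together cover {search, checkout, archive, preview, import, login, share, undo, export} — every feature.
No 2 of the 5 test cases cover everything (all 10 pairs fall short), so 3 is minimum.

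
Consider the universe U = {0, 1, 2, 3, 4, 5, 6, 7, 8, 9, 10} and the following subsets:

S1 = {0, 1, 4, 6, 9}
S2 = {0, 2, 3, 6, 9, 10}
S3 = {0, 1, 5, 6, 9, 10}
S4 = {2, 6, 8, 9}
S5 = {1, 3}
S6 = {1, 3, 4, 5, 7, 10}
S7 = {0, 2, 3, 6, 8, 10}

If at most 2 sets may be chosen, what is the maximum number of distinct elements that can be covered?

10

Choosing S2, S6 covers {0, 1, 2, 3, 4, 5, 6, 7, 9, 10} — 10 elements.
No choice of 2 sets does better; here 8 is left uncovered.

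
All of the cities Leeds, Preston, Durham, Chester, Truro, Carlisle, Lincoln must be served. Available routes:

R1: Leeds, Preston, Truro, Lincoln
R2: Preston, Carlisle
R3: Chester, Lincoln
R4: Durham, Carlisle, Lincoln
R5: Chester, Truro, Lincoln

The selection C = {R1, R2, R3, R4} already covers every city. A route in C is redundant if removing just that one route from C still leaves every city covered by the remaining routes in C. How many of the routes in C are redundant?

1

Drop R1: Leeds, Truro uncovered — not redundant.
Drop R2: the rest still cover every city — redundant.
Drop R3: Chester uncovered — not redundant.
Drop R4: Durham uncovered — not redundant.
1 redundant: R2.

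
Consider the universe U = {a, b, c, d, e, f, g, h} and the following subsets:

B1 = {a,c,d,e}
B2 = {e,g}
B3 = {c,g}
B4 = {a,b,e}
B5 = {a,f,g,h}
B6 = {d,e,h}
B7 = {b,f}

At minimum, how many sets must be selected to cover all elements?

B1, B4, B5 together cover {a, b, c, d, e, f, g, h} — every element.
No 2 of the 7 sets cover everything (all 21 pairs fall short), so 3 is minimum.

3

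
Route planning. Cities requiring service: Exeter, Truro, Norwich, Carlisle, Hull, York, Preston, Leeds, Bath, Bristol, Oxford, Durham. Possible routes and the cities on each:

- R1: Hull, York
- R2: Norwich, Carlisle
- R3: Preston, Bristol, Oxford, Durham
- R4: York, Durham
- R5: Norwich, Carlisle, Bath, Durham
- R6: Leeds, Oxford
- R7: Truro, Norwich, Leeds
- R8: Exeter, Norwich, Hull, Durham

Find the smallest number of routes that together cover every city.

5

R1, R3, R5, R7, R8 together cover {Exeter, Truro, Norwich, Carlisle, Hull, York, Preston, Leeds, Bath, Bristol, Oxford, Durham} — every city.
No 4 of the 8 routes cover everything (all 70 size-4 selections fall short), so 5 is minimum.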